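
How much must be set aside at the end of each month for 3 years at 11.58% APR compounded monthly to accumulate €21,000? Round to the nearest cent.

€490.65

Periodic rate i = 0.1158/12 = 0.00965; n = 3 × 12 = 36 periods.
FV-annuity factor = 42.800768; PMT = 21000 / 42.800768 = 490.6454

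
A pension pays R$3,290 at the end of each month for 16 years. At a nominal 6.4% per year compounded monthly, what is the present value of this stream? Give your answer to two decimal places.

R$394,717.32

With 12 periods per year: i = 0.00533333, n = 192.
Annuity factor a(192|0.00533333) = 119.974869; PV = 3290 × 119.974869 = 394,717.3186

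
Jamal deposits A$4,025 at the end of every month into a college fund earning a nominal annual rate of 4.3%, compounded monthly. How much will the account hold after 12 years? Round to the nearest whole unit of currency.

A$756,814

i = 0.043/12 = 0.00358333 per month; n = 12·12 = 144.
FV = 4025 × [(1+0.00358333)^144 − 1] / 0.00358333 = 4025 × 188.028433 = 756,814.4443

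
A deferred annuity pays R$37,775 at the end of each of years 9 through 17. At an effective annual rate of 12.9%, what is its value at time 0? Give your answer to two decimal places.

PV at t=8 (ordinary 9-year annuity): 37775 × a(9|0.129) = 37775 × 5.150791 = 194,571.1485
PV₀ = 194,571.1485 / (1+0.129)^8 = 194,571.1485 / 2.639682 = 73,710.0841

R$73,710.08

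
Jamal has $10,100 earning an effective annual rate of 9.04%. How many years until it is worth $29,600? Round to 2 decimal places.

12.42 years

(1+i)^n = 29600/10100 = 2.93069, so n = ln 2.93069 / ln 1.0904 = 12.4241 years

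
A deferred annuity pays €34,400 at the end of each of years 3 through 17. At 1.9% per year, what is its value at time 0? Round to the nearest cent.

€428,886.98

PV at t=2 (ordinary 15-year annuity): 34400 × a(15|0.019) = 34400 × 12.945916 = 445,339.5124
Discount back 2 years: 445,339.5124 × (1+0.019)^(−2) = 445,339.5124 × 0.963056 = 428,886.9790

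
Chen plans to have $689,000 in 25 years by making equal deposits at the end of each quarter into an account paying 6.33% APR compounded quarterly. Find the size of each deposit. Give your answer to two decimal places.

$2,863.92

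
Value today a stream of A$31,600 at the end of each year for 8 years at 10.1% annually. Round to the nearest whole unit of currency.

PV = 31600 × [1 − (1+0.101)^(−8)] / 0.101 = 31600 × 5.315560 = 167,971.6970

A$167,972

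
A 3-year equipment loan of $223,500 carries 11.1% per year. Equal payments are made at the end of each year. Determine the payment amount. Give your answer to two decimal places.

$91,618.23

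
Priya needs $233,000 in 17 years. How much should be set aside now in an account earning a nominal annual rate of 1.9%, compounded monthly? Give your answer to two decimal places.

$168,729.00

Periodic rate i = 0.019/12 = 0.00158333; n = 17 × 12 = 204 periods.
PV = FV·(1+i)^(−n) = 233,000 × 0.724159 = 168,729.0025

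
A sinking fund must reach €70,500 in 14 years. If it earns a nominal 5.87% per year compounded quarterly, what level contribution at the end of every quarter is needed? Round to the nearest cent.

€820.42

With 4 periods per year: i = 0.014675, n = 56.
PMT = 70500 / ( [(1+0.014675)^56 − 1] / 0.014675 ) = 70500 / 85.931716 = 820.4189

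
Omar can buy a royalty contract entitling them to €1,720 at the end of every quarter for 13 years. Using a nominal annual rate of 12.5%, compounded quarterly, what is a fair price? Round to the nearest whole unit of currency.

€43,929

Periodic rate i = 0.125/4 = 0.03125; n = 13 × 4 = 52 periods.
PV = PMT · [1 − (1+i)^(−n)] / i = 1720 · 25.540127 = 43,929.0185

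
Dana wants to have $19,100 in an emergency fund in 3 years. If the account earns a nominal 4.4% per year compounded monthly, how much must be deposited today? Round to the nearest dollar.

With 12 periods per year: i = 0.00366667, n = 36.
PV = 19,100 / (1 + 0.00366667)^36 = 19,100 / 1.140833 = 16,742.1542

$16,742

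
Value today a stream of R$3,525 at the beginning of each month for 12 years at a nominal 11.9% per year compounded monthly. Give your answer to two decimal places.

Periodic rate i = 0.119/12 = 0.00991667; n = 12 × 12 = 144 periods.
PV = 3525 × [1 − (1+0.00991667)^(−144)] / 0.00991667 × (1+i) = 3525 × 77.247866 = 272,298.7288
(annuity-due: payments at period start, so ×(1+i).)

R$272,298.73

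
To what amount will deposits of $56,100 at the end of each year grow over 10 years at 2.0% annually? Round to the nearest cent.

$614,279.35

FV = 56100 × [(1+0.02)^10 − 1] / 0.02 = 56100 × 10.949721 = 614,279.3481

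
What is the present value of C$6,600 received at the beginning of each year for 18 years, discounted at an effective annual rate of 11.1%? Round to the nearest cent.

PV = PMT · [1 − (1+i)^(−n)] / i × (1+i) = 6600 · 8.504004 = 56,126.4247
(annuity-due: payments at period start, so ×(1+i).)

C$56,126.42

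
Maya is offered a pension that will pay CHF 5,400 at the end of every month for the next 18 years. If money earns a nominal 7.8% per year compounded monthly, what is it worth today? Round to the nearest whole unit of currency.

With 12 periods per year: i = 0.0065, n = 216.
Annuity factor a(216|0.0065) = 115.887541; PV = 5400 × 115.887541 = 625,792.7225

CHF 625,793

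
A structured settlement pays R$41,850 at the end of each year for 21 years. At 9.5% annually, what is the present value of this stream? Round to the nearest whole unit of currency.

Annuity factor a(21|0.095) = 8.961080; PV = 41850 × 8.961080 = 375,021.1795

R$375,021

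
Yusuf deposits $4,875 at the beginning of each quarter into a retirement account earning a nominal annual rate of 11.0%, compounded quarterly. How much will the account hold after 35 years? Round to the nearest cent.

i = 0.11/4 = 0.0275 per quarter; n = 35·4 = 140.
FV = 4875 × [(1+0.0275)^140 − 1] / 0.0275 × (1+i) = 4875 × 1629.520500 = 7,943,912.4375
(Beginning-of-period payments → annuity-due factor ×(1+i).)

$7,943,912.44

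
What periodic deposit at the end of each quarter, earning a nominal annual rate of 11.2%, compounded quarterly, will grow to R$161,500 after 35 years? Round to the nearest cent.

R$96.71

With 4 periods per year: i = 0.028, n = 140.
FV-annuity factor = 1669.888988; PMT = 161500 / 1669.888988 = 96.7130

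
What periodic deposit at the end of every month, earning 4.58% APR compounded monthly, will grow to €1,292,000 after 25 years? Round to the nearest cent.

€2,309.02

Periodic rate i = 0.0458/12 = 0.00381667; n = 25 × 12 = 300 periods.
FV-annuity factor = 559.545818; PMT = 1.292e+06 / 559.545818 = 2,309.0156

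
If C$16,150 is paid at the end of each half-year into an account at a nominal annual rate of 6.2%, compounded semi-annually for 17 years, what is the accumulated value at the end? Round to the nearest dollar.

C$950,008

i = 0.062/2 = 0.031 per half-year; n = 17·2 = 34.
FV = 16150 × [(1+0.031)^34 − 1] / 0.031 = 16150 × 58.824013 = 950,007.8025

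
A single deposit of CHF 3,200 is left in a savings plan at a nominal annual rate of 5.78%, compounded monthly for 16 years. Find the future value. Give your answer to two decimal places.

CHF 8,050.47

Periodic rate i = 0.0578/12 = 0.00481667; n = 16 × 12 = 192 periods.
FV = 3,200 × (1 + 0.00481667)^192 = 8,050.4719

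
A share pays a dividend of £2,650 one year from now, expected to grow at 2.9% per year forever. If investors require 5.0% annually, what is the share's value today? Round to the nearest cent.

PV = PMT / (i − g) = 2650 / (0.05 − 0.029) = 2650 / 0.021000 = 126,190.4762

£126,190.48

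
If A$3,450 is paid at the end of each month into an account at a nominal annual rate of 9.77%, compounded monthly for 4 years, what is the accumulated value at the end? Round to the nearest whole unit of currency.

A$201,629

i = 0.0977/12 = 0.00814167 per month; n = 4·12 = 48.
FV = PMT · [(1+i)^n − 1] / i = 3450 · 58.443292 = 201,629.3585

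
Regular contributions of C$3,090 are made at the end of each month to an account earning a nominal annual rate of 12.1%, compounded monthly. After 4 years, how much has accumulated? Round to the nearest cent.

i = 0.121/12 = 0.0100833 per month; n = 4·12 = 48.
Accumulation factor s(48|0.0100833) = 61.351094; FV = 3090 × 61.351094 = 189,574.8793

C$189,574.88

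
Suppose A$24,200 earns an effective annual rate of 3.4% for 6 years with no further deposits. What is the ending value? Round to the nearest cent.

24,200 × (1+0.034)^6 = 24,200 × 1.222146 = 29,575.9429

A$29,575.94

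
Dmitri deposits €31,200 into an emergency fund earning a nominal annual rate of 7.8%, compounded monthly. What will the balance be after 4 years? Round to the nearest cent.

Periodic rate i = 0.078/12 = 0.0065; n = 4 × 12 = 48 periods.
31,200 × (1+0.0065)^48 = 31,200 × 1.364776 = 42,581.0138

€42,581.01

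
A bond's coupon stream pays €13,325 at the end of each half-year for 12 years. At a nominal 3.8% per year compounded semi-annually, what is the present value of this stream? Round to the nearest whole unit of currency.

Periodic rate i = 0.038/2 = 0.019; n = 12 × 2 = 24 periods.
PV = 13325 × [1 − (1+0.019)^(−24)] / 0.019 = 13325 × 19.129945 = 254,906.5234

€254,907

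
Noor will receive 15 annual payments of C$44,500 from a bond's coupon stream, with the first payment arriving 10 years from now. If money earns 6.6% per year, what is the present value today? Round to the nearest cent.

PV at t=9 (ordinary 15-year annuity): 44500 × a(15|0.066) = 44500 × 9.342560 = 415,743.9375
Discount back 9 years: 415,743.9375 × (1+0.066)^(−9) = 415,743.9375 × 0.562581 = 233,889.6924

C$233,889.69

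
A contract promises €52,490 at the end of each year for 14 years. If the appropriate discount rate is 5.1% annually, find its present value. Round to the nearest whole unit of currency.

PV = 52490 × [1 − (1+0.051)^(−14)] / 0.051 = 52490 × 9.835655 = 516,273.5546

€516,274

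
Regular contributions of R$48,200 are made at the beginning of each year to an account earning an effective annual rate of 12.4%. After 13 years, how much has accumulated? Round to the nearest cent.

R$1,559,978.34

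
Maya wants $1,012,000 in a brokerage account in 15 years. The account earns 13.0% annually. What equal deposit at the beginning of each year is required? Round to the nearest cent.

FV-annuity factor × (1+i) = 45.671735; PMT = 1.012e+06 / 45.671735 = 22,158.1248

$22,158.12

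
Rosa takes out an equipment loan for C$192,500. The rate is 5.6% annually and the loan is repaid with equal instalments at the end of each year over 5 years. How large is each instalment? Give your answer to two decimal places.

PMT = 192500 / ( [1 − (1+0.056)^(−5)] / 0.056 ) = 192500 / 4.258600 = 45,202.6513

C$45,202.65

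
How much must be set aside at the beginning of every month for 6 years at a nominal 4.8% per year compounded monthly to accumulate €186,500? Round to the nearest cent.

With 12 periods per year: i = 0.004, n = 72.
PMT = 186500 / ( [(1+0.004)^72 − 1] / 0.004 × (1+i) ) = 186500 / 83.580822 = 2,231.3731

€2,231.37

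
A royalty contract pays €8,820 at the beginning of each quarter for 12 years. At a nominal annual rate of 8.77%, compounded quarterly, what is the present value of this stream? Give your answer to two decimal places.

€265,944.54

With 4 periods per year: i = 0.021925, n = 48.
PV = 8820 × [1 − (1+0.021925)^(−48)] / 0.021925 × (1+i) = 8820 × 30.152442 = 265,944.5428
(Beginning-of-period payments → annuity-due factor ×(1+i).)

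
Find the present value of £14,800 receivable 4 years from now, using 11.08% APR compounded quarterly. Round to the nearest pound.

Periodic rate i = 0.1108/4 = 0.0277; n = 4 × 4 = 16 periods.
Discount factor = (1+0.0277)^(−16) = 0.645860; PV = 14,800 × 0.645860 = 9,558.7260

£9,559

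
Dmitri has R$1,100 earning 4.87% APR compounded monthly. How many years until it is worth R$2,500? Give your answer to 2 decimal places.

16.89 years

Periodic rate i = 0.0487/12 = 0.00405833.
(1+i)^n = 2500/1100 = 2.27273, so n = ln 2.27273 / ln 1.00406 = 202.7052 months
= 202.7052/12 years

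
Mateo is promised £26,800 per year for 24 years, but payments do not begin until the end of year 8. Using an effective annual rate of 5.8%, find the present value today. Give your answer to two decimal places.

£230,918.60

Value one period before first payment (t=7): 26800 × [1 − (1+0.058)^(−24)] / 0.058 = 26800 × 12.785679 = 342,656.1947
PV₀ = 342,656.1947 / (1+0.058)^7 = 342,656.1947 / 1.483883 = 230,918.5989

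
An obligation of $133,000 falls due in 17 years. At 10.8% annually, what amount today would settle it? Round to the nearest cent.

PV = FV·(1+i)^(−n) = 133,000 × 0.174914 = 23,263.5353

$23,263.54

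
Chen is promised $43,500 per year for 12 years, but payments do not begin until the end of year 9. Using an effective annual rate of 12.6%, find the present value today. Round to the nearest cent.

PV at t=8 (ordinary 12-year annuity): 43500 × a(12|0.126) = 43500 × 6.025912 = 262,127.1875
Discount back 8 years: 262,127.1875 × (1+0.126)^(−8) = 262,127.1875 × 0.386984 = 101,438.9964

$101,439.00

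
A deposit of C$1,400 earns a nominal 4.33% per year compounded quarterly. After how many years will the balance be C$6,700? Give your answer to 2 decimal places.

36.35 years

Periodic rate i = 0.0433/4 = 0.010825.
n = ln(6700/1400) / ln(1+0.010825) = ln(4.78571) / 0.010767 = 145.4128 quarters
= 145.4128/4 years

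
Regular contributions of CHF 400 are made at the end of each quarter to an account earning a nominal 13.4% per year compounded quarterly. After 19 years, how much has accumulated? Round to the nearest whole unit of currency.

CHF 134,147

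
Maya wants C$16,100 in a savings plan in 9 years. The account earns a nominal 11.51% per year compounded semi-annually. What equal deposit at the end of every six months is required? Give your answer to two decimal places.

Periodic rate i = 0.1151/2 = 0.05755; n = 9 × 2 = 18 periods.
FV-annuity factor = 30.197956; PMT = 16100 / 30.197956 = 533.1487

C$533.15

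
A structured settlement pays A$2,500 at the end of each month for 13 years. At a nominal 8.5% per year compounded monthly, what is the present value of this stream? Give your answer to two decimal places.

Periodic rate i = 0.085/12 = 0.00708333; n = 13 × 12 = 156 periods.
PV = 2500 × [1 − (1+0.00708333)^(−156)] / 0.00708333 = 2500 × 94.234798 = 235,586.9940

A$235,586.99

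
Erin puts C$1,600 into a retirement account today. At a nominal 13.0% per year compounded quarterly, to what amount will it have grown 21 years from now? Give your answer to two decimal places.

C$23,490.11

Periodic rate i = 0.13/4 = 0.0325; n = 21 × 4 = 84 periods.
FV = PV·(1+i)^n = 1,600 × 14.681319 = 23,490.1100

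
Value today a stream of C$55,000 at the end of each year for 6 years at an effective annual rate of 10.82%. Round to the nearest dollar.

C$233,891

PV = 55000 × [1 − (1+0.1082)^(−6)] / 0.1082 = 55000 × 4.252566 = 233,891.1093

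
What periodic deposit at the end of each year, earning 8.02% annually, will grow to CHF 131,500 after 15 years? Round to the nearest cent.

FV-annuity factor = 27.194416; PMT = 131500 / 27.194416 = 4,835.5516

CHF 4,835.55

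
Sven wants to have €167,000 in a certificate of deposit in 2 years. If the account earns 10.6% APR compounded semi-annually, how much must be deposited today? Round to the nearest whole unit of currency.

Periodic rate i = 0.106/2 = 0.053; n = 2 × 2 = 4 periods.
PV = FV·(1+i)^(−n) = 167,000 × 0.813367 = 135,832.2787

€135,832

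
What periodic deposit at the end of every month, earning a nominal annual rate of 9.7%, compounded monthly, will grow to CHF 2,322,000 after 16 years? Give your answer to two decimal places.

With 12 periods per year: i = 0.00808333, n = 192.
PMT = 2.322e+06 / ( [(1+0.00808333)^192 − 1] / 0.00808333 ) = 2.322e+06 / 456.685387 = 5,084.4631

CHF 5,084.46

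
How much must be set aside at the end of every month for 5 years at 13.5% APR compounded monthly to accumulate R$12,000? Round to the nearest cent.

With 12 periods per year: i = 0.01125, n = 60.
PMT = 12000 / ( [(1+0.01125)^60 − 1] / 0.01125 ) = 12000 / 85.035127 = 141.1182

R$141.12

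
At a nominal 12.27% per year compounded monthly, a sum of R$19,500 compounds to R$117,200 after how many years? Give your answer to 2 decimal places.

Periodic rate i = 0.1227/12 = 0.010225.
(1+i)^n = 117200/19500 = 6.01026, so n = ln 6.01026 / ln 1.01022 = 176.2954 months
= 176.2954/12 years

14.69 years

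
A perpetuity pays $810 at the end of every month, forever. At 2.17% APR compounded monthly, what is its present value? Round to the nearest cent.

$447,926.27

Periodic rate i = 0.0217/12 = 0.00180833.
PV = PMT / i = 810 / 0.00180833 = 447,926.2673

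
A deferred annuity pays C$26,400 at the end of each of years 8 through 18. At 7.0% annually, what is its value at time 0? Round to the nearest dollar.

C$123,283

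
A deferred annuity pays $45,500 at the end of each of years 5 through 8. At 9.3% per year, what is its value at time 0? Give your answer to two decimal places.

$102,608.75

PV at t=4 (ordinary 4-year annuity): 45500 × a(4|0.093) = 45500 × 3.218501 = 146,441.7967
PV₀ = 146,441.7967 / (1+0.093)^4 = 146,441.7967 / 1.427186 = 102,608.7509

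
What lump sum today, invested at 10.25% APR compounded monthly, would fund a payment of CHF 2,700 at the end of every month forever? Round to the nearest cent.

Periodic rate i = 0.1025/12 = 0.00854167.
PV = C/r = 2700/0.00854167 = 316,097.5610

CHF 316,097.56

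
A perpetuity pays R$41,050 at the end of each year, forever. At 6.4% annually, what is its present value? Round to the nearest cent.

PV = C/r = 41050/0.064 = 641,406.2500

R$641,406.25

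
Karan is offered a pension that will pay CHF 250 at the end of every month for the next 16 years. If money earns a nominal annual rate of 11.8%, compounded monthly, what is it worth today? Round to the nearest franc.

CHF 21,540

i = 0.118/12 = 0.00983333 per month; n = 16·12 = 192.
Annuity factor a(192|0.00983333) = 86.158299; PV = 250 × 86.158299 = 21,539.5748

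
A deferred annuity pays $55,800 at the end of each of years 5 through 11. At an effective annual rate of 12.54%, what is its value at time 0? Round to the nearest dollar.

PV at t=4 (ordinary 7-year annuity): 55800 × a(7|0.1254) = 55800 × 4.486661 = 250,355.7098
PV₀ = 250,355.7098 / (1+0.1254)^4 = 250,355.7098 / 1.604086 = 156,073.7471

$156,074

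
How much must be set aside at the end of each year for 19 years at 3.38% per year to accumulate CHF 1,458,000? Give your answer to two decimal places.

CHF 55,962.96

PMT = 1.458e+06 / ( [(1+0.0338)^19 − 1] / 0.0338 ) = 1.458e+06 / 26.052947 = 55,962.9597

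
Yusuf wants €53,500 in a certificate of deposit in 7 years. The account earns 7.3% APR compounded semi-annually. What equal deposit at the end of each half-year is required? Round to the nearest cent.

Periodic rate i = 0.073/2 = 0.0365; n = 7 × 2 = 14 periods.
PMT = 53500 / ( [(1+0.0365)^14 − 1] / 0.0365 ) = 53500 / 17.858871 = 2,995.7101

€2,995.71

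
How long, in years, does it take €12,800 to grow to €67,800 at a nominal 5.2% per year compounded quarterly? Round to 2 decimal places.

32.27 years

Periodic rate i = 0.052/4 = 0.013.
n = ln(67800/12800) / ln(1+0.013) = ln(5.29688) / 0.012916 = 129.0715 quarters
= 129.0715/4 years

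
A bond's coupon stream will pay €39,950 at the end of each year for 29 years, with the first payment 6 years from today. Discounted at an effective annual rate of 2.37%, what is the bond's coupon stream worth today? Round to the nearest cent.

€739,211.41

PV at t=5 (ordinary 29-year annuity): 39950 × a(29|0.0237) = 39950 × 20.802493 = 831,059.6091
Discount back 5 years: 831,059.6091 × (1+0.0237)^(−5) = 831,059.6091 × 0.889481 = 739,211.4052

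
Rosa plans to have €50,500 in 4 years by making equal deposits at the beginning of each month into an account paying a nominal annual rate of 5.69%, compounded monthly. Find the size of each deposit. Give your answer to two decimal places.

€934.94

With 12 periods per year: i = 0.00474167, n = 48.
PMT = 50500 / ( [(1+0.00474167)^48 − 1] / 0.00474167 × (1+i) ) = 50500 / 54.014021 = 934.9424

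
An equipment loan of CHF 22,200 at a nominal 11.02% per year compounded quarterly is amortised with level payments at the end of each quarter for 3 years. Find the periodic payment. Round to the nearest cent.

i = 0.1102/4 = 0.02755 per quarter; n = 3·4 = 12.
Annuity-PV factor = 10.101167; PMT = 22200 / 10.101167 = 2,197.7659

CHF 2,197.77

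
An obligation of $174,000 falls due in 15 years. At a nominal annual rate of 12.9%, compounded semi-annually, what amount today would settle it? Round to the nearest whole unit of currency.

With 2 periods per year: i = 0.0645, n = 30.
PV = FV·(1+i)^(−n) = 174,000 × 0.153331 = 26,679.5976

$26,680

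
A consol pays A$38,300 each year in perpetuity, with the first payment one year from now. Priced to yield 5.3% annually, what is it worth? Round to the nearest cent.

PV = PMT / i = 38300 / 0.053 = 722,641.5094

A$722,641.51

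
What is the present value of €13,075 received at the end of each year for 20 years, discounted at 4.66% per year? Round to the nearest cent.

Annuity factor a(20|0.0466) = 12.829452; PV = 13075 × 12.829452 = 167,745.0904

€167,745.09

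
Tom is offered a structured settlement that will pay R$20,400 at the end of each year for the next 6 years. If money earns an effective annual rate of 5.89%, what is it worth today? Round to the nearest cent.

PV = PMT · [1 − (1+i)^(−n)] / i = 20400 · 4.934365 = 100,661.0451

R$100,661.05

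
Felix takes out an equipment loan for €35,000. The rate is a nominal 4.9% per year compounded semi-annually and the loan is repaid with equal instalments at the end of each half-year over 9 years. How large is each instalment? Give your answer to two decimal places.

€2,427.95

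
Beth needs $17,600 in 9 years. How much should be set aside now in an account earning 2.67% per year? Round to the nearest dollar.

$13,884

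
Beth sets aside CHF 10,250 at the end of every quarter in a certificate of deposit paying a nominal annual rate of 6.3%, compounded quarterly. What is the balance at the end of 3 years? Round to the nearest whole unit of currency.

With 4 periods per year: i = 0.01575, n = 12.
Accumulation factor s(12|0.01575) = 13.096057; FV = 10250 × 13.096057 = 134,234.5878

CHF 134,235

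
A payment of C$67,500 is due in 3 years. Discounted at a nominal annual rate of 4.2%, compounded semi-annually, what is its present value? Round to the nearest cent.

C$59,586.70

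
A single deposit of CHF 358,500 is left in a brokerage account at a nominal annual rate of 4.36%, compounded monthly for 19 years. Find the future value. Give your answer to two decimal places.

With 12 periods per year: i = 0.00363333, n = 228.
358,500 × (1+0.00363333)^228 = 358,500 × 2.286218 = 819,608.9766

CHF 819,608.98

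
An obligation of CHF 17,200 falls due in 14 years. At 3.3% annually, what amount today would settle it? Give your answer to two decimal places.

PV = 17,200 / (1 + 0.033)^14 = 17,200 / 1.575450 = 10,917.5187

CHF 10,917.52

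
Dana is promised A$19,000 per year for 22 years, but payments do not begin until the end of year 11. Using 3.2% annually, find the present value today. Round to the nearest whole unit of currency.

A$216,621

Value one period before first payment (t=10): 19000 × [1 − (1+0.032)^(−22)] / 0.032 = 19000 × 15.622242 = 296,822.5954
PV₀ = 296,822.5954 / (1+0.032)^10 = 296,822.5954 / 1.370241 = 216,620.7151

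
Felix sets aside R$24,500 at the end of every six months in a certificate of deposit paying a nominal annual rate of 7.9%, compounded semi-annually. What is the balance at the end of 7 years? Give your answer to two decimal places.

Periodic rate i = 0.079/2 = 0.0395; n = 7 × 2 = 14 periods.
FV = 24500 × [(1+0.0395)^14 − 1] / 0.0395 = 24500 × 18.229298 = 446,617.8107

R$446,617.81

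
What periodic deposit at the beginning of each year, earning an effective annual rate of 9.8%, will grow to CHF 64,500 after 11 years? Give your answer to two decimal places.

CHF 3,204.34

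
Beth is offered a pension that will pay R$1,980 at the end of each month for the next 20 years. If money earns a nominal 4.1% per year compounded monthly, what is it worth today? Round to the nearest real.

i = 0.041/12 = 0.00341667 per month; n = 20·12 = 240.
PV = PMT · [1 − (1+i)^(−n)] / i = 1980 · 163.595808 = 323,919.7007

R$323,920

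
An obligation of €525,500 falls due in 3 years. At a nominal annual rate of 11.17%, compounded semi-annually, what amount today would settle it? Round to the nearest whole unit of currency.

With 2 periods per year: i = 0.05585, n = 6.
PV = 525,500 / (1 + 0.05585)^6 = 525,500 / 1.385522 = 379,279.5044

€379,280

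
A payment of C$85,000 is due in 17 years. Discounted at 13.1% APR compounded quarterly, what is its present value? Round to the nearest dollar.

i = 0.131/4 = 0.03275 per quarter; n = 17·4 = 68.
Discount factor = (1+0.03275)^(−68) = 0.111770; PV = 85,000 × 0.111770 = 9,500.4697

C$9,500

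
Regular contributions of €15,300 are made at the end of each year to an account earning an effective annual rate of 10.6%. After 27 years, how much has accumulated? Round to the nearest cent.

€2,047,324.48

Accumulation factor s(27|0.106) = 133.812057; FV = 15300 × 133.812057 = 2,047,324.4767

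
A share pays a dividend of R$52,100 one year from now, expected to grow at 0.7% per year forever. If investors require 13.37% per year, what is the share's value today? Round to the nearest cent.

R$411,207.58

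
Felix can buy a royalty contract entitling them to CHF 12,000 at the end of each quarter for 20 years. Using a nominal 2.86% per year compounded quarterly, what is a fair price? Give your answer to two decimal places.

CHF 729,154.66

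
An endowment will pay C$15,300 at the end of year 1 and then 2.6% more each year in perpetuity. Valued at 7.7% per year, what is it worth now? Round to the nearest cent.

PV = PMT / (i − g) = 15300 / (0.077 − 0.026) = 15300 / 0.051000 = 300,000.0000

C$300,000.00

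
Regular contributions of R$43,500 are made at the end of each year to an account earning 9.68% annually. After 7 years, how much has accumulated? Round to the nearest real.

FV = 43500 × [(1+0.0968)^7 − 1] / 0.0968 = 43500 × 9.394409 = 408,656.7880

R$408,657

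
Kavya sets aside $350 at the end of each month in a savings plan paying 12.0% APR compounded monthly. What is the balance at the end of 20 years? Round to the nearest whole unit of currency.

$346,239

i = 0.12/12 = 0.01 per month; n = 20·12 = 240.
FV = 350 × [(1+0.01)^240 − 1] / 0.01 = 350 × 989.255365 = 346,239.3779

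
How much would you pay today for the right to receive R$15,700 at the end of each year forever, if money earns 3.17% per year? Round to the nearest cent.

PV = PMT / i = 15700 / 0.0317 = 495,268.1388

R$495,268.14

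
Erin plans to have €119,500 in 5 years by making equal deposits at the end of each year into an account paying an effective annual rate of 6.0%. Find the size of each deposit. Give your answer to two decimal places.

€21,198.87

FV-annuity factor = 5.637093; PMT = 119500 / 5.637093 = 21,198.8699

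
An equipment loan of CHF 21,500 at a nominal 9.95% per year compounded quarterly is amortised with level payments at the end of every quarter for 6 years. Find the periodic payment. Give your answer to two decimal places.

With 4 periods per year: i = 0.024875, n = 24.
PMT = 21500 / ( [1 − (1+0.024875)^(−24)] / 0.024875 ) = 21500 / 17.909709 = 1,200.4662

CHF 1,200.47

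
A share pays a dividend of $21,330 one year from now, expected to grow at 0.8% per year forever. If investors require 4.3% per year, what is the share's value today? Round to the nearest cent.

$609,428.57

PV = PMT / (i − g) = 21330 / (0.043 − 0.008) = 21330 / 0.035000 = 609,428.5714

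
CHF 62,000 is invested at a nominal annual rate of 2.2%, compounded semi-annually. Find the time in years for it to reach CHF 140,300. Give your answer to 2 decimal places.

37.32 years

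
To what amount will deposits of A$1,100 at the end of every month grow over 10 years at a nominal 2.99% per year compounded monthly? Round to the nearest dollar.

With 12 periods per year: i = 0.00249167, n = 120.
Accumulation factor s(120|0.00249167) = 139.668852; FV = 1100 × 139.668852 = 153,635.7377

A$153,636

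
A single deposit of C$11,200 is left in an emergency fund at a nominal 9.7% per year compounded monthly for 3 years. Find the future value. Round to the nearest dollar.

C$14,965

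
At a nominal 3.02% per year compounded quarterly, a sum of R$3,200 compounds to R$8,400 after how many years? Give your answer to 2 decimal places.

Periodic rate i = 0.0302/4 = 0.00755.
(1+i)^n = 8400/3200 = 2.62500, so n = ln 2.62500 / ln 1.00755 = 128.3072 quarters
= 128.3072/4 years

32.08 years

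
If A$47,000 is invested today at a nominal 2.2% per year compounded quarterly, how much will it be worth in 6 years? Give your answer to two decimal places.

Periodic rate i = 0.022/4 = 0.0055; n = 6 × 4 = 24 periods.
FV = PV·(1+i)^n = 47,000 × 1.140696 = 53,612.6972

A$53,612.70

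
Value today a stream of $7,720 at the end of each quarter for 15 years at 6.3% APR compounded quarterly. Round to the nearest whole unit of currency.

With 4 periods per year: i = 0.01575, n = 60.
Annuity factor a(60|0.01575) = 38.631579; PV = 7720 × 38.631579 = 298,235.7926

$298,236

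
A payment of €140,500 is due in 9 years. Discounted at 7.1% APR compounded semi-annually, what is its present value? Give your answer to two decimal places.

€74,985.01

With 2 periods per year: i = 0.0355, n = 18.
PV = 140,500 / (1 + 0.0355)^18 = 140,500 / 1.873708 = 74,985.0121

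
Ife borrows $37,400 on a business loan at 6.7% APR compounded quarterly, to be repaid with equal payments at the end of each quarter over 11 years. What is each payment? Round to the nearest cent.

$1,208.14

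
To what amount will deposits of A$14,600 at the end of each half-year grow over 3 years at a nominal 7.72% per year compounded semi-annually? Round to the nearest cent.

i = 0.0772/2 = 0.0386 per half-year; n = 3·2 = 6.
FV = PMT · [(1+i)^n − 1] / i = 14600 · 6.609675 = 96,501.2593

A$96,501.26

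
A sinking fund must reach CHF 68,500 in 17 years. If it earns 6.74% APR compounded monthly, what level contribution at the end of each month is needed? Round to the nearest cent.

CHF 180.22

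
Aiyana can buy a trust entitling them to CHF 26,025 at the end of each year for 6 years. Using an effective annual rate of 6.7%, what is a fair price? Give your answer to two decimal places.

PV = PMT · [1 − (1+i)^(−n)] / i = 26025 · 4.811007 = 125,206.4511

CHF 125,206.45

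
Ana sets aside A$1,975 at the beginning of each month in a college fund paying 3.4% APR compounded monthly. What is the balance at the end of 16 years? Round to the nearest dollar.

A$504,395

i = 0.034/12 = 0.00283333 per month; n = 16·12 = 192.
FV = 1975 × [(1+0.00283333)^192 − 1] / 0.00283333 × (1+i) = 1975 × 255.389752 = 504,394.7608
(annuity-due: payments at period start, so ×(1+i).)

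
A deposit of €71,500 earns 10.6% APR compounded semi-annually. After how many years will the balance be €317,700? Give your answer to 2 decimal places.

14.44 years

Periodic rate i = 0.106/2 = 0.053.
n = ln(317700/71500) / ln(1+0.053) = ln(4.44336) / 0.051643 = 28.8791 half-years
= 28.8791/2 years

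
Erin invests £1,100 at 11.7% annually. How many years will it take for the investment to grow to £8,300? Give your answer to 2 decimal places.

18.26 years

(1+i)^n = 8300/1100 = 7.54545, so n = ln 7.54545 / ln 1.117 = 18.2649 years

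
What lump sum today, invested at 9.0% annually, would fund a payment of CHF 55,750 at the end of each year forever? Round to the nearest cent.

CHF 619,444.44

PV = PMT / i = 55750 / 0.09 = 619,444.4444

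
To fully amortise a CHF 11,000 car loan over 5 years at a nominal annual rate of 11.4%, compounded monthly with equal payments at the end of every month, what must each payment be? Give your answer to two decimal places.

With 12 periods per year: i = 0.0095, n = 60.
Annuity-PV factor = 45.573788; PMT = 11000 / 45.573788 = 241.3668

CHF 241.37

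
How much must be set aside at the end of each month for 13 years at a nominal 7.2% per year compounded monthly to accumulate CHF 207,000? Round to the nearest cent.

With 12 periods per year: i = 0.006, n = 156.
FV-annuity factor = 257.106781; PMT = 207000 / 257.106781 = 805.1130

CHF 805.11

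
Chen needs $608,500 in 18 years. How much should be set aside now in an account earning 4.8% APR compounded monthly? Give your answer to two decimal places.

Periodic rate i = 0.048/12 = 0.004; n = 18 × 12 = 216 periods.
Discount factor = (1+0.004)^(−216) = 0.422200; PV = 608,500 × 0.422200 = 256,908.5842

$256,908.58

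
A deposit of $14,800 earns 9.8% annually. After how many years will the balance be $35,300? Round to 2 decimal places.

9.30 years

n = ln(35300/14800) / ln(1+0.098) = ln(2.38514) / 0.093490 = 9.2978 years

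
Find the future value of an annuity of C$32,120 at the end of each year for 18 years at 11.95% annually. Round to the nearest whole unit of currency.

C$1,781,627

FV = 32120 × [(1+0.1195)^18 − 1] / 0.1195 = 32120 × 55.467827 = 1,781,626.6115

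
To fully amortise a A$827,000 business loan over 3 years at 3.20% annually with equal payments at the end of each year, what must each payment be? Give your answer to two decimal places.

A$293,494.54

Annuity-PV factor = 2.817770; PMT = 827000 / 2.817770 = 293,494.5429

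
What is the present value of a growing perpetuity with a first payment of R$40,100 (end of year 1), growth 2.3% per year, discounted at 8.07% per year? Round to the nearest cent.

R$694,974.00

PV = D₁/(r − g) = 40100/(0.0807 − 0.023) = 694,974.0035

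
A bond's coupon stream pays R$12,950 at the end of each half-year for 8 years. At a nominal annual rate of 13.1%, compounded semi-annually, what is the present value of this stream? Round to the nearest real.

i = 0.131/2 = 0.0655 per half-year; n = 8·2 = 16.
Annuity factor a(16|0.0655) = 9.734905; PV = 12950 × 9.734905 = 126,067.0160

R$126,067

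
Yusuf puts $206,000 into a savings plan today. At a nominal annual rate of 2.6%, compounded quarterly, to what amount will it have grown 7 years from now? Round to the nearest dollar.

$246,975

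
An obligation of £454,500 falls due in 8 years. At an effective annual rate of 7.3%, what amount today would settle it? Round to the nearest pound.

£258,664

PV = FV·(1+i)^(−n) = 454,500 × 0.569118 = 258,664.0730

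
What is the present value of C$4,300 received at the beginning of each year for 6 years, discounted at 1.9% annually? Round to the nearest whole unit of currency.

C$24,627

PV = PMT · [1 − (1+i)^(−n)] / i × (1+i) = 4300 · 5.727171 = 24,626.8344
Payments are at the start of each period, so multiply by (1+i).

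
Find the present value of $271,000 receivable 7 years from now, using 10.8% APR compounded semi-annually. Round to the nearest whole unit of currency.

$129,778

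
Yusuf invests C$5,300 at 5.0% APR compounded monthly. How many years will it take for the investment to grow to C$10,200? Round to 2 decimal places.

13.12 years

Periodic rate i = 0.05/12 = 0.00416667.
(1+i)^n = 10200/5300 = 1.92453, so n = ln 1.92453 / ln 1.00417 = 157.4505 months
= 157.4505/12 years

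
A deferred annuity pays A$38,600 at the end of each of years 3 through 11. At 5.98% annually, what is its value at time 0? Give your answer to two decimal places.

PV at t=2 (ordinary 9-year annuity): 38600 × a(9|0.0598) = 38600 × 6.807617 = 262,774.0035
Discount back 2 years: 262,774.0035 × (1+0.0598)^(−2) = 262,774.0035 × 0.890332 = 233,956.2047

A$233,956.20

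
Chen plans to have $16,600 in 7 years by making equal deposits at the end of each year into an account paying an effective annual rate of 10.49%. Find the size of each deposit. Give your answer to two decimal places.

$1,723.59

PMT = 16600 / ( [(1+0.1049)^7 − 1] / 0.1049 ) = 16600 / 9.631075 = 1,723.5875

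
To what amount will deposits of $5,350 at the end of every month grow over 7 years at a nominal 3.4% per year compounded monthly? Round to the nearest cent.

Periodic rate i = 0.034/12 = 0.00283333; n = 7 × 12 = 84 periods.
Accumulation factor s(84|0.00283333) = 94.687872; FV = 5350 × 94.687872 = 506,580.1161

$506,580.12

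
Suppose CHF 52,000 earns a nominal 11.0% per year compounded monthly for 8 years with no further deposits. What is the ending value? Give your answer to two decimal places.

With 12 periods per year: i = 0.00916667, n = 96.
FV = 52,000 × (1 + 0.00916667)^96 = 124,865.2137

CHF 124,865.21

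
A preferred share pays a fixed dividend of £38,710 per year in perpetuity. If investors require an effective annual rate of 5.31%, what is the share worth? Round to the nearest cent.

£729,001.88

PV = C/r = 38710/0.0531 = 729,001.8832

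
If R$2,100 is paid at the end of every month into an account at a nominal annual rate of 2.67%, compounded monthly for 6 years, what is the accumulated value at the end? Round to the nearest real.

Periodic rate i = 0.0267/12 = 0.002225; n = 6 × 12 = 72 periods.
FV = PMT · [(1+i)^n − 1] / i = 2100 · 77.994039 = 163,787.4822

R$163,787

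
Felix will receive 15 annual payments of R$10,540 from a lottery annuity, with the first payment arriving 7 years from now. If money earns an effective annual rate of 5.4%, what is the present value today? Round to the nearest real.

R$77,681

Value one period before first payment (t=6): 10540 × [1 − (1+0.054)^(−15)] / 0.054 = 10540 × 10.104624 = 106,502.7341
Discount back 6 years: 106,502.7341 × (1+0.054)^(−6) = 106,502.7341 × 0.729384 = 77,681.4086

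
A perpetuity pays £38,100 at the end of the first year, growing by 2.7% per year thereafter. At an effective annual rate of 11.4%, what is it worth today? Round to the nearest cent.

PV = PMT / (i − g) = 38100 / (0.114 − 0.027) = 38100 / 0.087000 = 437,931.0345

£437,931.03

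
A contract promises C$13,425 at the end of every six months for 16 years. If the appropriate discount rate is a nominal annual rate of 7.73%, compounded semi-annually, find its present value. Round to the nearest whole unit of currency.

Periodic rate i = 0.0773/2 = 0.03865; n = 16 × 2 = 32 periods.
PV = PMT · [1 − (1+i)^(−n)] / i = 13425 · 18.184833 = 244,131.3870

C$244,131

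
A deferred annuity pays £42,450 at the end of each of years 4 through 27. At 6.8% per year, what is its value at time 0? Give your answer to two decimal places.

£406,785.80

PV at t=3 (ordinary 24-year annuity): 42450 × a(24|0.068) = 42450 × 11.673521 = 495,540.9458
Discount back 3 years: 495,540.9458 × (1+0.068)^(−3) = 495,540.9458 × 0.820892 = 406,785.8029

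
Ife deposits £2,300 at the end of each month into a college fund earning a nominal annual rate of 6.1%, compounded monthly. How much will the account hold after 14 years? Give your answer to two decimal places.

£608,081.45

With 12 periods per year: i = 0.00508333, n = 168.
Accumulation factor s(168|0.00508333) = 264.383240; FV = 2300 × 264.383240 = 608,081.4511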